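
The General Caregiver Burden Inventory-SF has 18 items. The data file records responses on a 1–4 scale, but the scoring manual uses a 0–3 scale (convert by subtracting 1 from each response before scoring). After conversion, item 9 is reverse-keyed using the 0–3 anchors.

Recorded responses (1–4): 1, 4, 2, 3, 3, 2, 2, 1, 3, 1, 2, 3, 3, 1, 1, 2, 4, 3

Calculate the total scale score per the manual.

Convert to 0–3: 0, 3, 1, 2, 2, 1, 1, 0, 2, 0, 1, 2, 2, 0, 0, 1, 3, 2
Reverse-coded (reverse-coded value = 3 − response):
  item 9: 3 − 2 = 1
Scored: 0, 3, 1, 2, 2, 1, 1, 0, 1, 0, 1, 2, 2, 0, 0, 1, 3, 2
Total = 22

22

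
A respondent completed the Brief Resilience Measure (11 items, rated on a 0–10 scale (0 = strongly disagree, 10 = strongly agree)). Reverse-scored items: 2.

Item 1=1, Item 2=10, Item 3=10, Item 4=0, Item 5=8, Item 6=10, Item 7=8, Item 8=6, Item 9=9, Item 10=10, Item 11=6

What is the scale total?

Reversing item 2 with 10 − raw:
Total = 1 + (10−10) + 10 + 0 + 8 + 10 + 8 + 6 + 9 + 10 + 6
      = 1 + 0 + 10 + 0 + 8 + 10 + 8 + 6 + 9 + 10 + 6 = 68

68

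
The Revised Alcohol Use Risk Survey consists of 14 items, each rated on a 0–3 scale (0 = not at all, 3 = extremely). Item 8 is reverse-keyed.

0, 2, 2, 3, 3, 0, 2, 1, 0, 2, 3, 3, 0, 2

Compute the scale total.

24

Apply reverse scoring (on a 0–3 scale, reversed = 3 − raw):
  item 8: 3 − 1 = 2
Scored responses: 0, 2, 2, 3, 3, 0, 2, 2, 0, 2, 3, 3, 0, 2
Total = 0 + 2 + 2 + 3 + 3 + 0 + 2 + 2 + 0 + 2 + 3 + 3 + 0 + 2 = 24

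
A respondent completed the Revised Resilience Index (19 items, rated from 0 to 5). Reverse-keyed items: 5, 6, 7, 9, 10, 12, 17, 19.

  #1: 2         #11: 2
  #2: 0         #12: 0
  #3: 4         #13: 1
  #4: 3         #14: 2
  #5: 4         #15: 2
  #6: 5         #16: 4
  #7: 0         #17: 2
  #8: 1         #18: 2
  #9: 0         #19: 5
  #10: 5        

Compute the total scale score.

Reverse-keyed items use 5 − raw:
  item 5: 5 − 4 = 1
  item 6: 5 − 5 = 0
  item 7: 5 − 0 = 5
  item 9: 5 − 0 = 5
  item 10: 5 − 5 = 0
  item 12: 5 − 0 = 5
  item 17: 5 − 2 = 3
  item 19: 5 − 5 = 0
Scored items: 2, 0, 4, 3, 1, 0, 5, 1, 5, 0, 2, 5, 1, 2, 2, 4, 3, 2, 0
Total = 2 + 0 + 4 + 3 + 1 + 0 + 5 + 1 + 5 + 0 + 2 + 5 + 1 + 2 + 2 + 4 + 3 + 2 + 0 = 42

42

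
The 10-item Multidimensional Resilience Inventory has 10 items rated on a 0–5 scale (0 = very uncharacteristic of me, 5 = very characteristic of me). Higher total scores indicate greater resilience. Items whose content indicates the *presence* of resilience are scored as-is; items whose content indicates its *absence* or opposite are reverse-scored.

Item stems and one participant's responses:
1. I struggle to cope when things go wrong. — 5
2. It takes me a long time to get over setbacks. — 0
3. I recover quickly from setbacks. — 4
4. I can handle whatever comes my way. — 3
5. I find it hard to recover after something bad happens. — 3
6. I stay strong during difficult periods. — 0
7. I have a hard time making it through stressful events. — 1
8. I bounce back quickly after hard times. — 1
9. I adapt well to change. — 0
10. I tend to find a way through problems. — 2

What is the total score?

21

Items 1, 2, 5, 7 describe the absence/opposite of resilience → reverse-score.
reverse-coded value = 5 − response.
  item 1: 5 − 5 = 0
  item 2: 5 − 0 = 5
  item 3: 4
  item 4: 3
  item 5: 5 − 3 = 2
  item 6: 0
  item 7: 5 − 1 = 4
  item 8: 1
  item 9: 0
  item 10: 2
Total = 0 + 5 + 4 + 3 + 2 + 0 + 4 + 1 + 0 + 2 = 21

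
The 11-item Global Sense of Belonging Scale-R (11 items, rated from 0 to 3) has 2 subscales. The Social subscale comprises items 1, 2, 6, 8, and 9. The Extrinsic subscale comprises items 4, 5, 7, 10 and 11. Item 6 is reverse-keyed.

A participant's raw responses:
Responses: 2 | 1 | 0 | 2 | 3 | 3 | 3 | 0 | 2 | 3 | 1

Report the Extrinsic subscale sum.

Extrinsic items: 4, 5, 7, 10, 11.
  item 4: 2
  item 5: 3
  item 7: 3
  item 10: 3
  item 11: 1
Sum = 2 + 3 + 3 + 3 + 1 = 12

12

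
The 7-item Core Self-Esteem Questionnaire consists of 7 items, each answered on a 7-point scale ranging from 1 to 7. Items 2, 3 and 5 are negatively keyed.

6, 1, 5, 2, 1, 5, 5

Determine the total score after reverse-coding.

Reverse-coded items (reversed = (1+7) − raw = 8 − raw):
  item 2: 8 − 1 = 7
  item 3: 8 − 5 = 3
  item 5: 8 − 1 = 7
Scored items: 6, 7, 3, 2, 7, 5, 5
Total = 6 + 7 + 3 + 2 + 7 + 5 + 5 = 35

35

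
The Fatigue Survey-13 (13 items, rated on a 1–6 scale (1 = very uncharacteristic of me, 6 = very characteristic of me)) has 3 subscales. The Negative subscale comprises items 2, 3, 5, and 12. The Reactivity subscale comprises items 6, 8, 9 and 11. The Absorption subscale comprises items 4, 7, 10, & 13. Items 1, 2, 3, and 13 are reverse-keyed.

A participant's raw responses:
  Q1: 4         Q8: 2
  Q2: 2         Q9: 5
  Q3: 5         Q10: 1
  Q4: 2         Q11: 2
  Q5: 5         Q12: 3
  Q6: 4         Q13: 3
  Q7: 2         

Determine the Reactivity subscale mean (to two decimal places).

3.25

Reactivity items: 6, 8, 9, 11.
  item 6: 4
  item 8: 2
  item 9: 5
  item 11: 2
Sum = 4 + 2 + 5 + 2 = 13
Mean = 13 / 4 = 3.25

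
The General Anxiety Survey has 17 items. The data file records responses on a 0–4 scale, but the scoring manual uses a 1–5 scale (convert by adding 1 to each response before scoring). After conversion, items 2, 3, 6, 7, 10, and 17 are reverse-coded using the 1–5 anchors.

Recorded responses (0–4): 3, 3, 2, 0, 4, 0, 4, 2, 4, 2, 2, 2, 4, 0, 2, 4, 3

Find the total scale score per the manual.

54

Convert to 1–5: 4, 4, 3, 1, 5, 1, 5, 3, 5, 3, 3, 3, 5, 1, 3, 5, 4
Reverse-coded (on a 1–5 scale, reversed = 6 − raw):
  item 2: 6 − 4 = 2
  item 3: 6 − 3 = 3
  item 6: 6 − 1 = 5
  item 7: 6 − 5 = 1
  item 10: 6 − 3 = 3
  item 17: 6 − 4 = 2
Scored: 4, 2, 3, 1, 5, 5, 1, 3, 5, 3, 3, 3, 5, 1, 3, 5, 2
Total = 54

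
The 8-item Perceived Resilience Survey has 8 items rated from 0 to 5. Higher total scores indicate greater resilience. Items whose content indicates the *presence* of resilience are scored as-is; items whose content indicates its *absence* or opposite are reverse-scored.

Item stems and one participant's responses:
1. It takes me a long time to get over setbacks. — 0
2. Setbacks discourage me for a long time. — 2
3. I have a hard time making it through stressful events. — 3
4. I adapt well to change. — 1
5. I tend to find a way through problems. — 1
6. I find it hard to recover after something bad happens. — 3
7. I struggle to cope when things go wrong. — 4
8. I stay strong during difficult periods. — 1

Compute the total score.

16

Items 1, 2, 3, 6, 7 describe the absence/opposite of resilience → reverse-score.
reversed = (0+5) − raw = 5 − raw.
  item 1: 5 − 0 = 5
  item 2: 5 − 2 = 3
  item 3: 5 − 3 = 2
  item 4: 1
  item 5: 1
  item 6: 5 − 3 = 2
  item 7: 5 − 4 = 1
  item 8: 1
Total = 5 + 3 + 2 + 1 + 1 + 2 + 1 + 1 = 16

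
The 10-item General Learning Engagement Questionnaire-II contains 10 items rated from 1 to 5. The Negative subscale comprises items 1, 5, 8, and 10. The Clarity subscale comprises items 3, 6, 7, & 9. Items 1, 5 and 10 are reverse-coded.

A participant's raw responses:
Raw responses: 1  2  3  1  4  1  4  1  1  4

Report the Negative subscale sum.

10

Negative items: 1, 5, 8, 10.
Of these, items 1, 5, and 10 are reverse-coded; reverse-coded value = 6 − response.
  item 1: 6 − 1 = 5
  item 5: 6 − 4 = 2
  item 8: 1
  item 10: 6 − 4 = 2
Sum = 5 + 2 + 1 + 2 = 10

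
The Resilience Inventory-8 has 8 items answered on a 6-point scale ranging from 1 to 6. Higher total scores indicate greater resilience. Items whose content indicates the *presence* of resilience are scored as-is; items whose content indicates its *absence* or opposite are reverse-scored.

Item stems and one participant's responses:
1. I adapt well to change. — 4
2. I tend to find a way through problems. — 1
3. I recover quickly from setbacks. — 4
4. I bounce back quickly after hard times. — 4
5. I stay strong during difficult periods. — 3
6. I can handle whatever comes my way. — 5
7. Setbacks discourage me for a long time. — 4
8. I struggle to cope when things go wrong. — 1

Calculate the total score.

Items 7, 8 describe the absence/opposite of resilience → reverse-score.
on a 1–6 scale, reversed = 7 − raw.
  item 1: 4
  item 2: 1
  item 3: 4
  item 4: 4
  item 5: 3
  item 6: 5
  item 7: 7 − 4 = 3
  item 8: 7 − 1 = 6
Total = 4 + 1 + 4 + 4 + 3 + 5 + 3 + 6 = 30

30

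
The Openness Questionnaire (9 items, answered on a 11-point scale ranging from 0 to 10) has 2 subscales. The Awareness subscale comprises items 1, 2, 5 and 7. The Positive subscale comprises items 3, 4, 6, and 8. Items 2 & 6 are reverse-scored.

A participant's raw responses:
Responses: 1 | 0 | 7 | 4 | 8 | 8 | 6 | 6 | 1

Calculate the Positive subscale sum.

19

Positive items: 3, 4, 6, 8.
Of these, item 6 is reverse-scored; on a 0–10 scale, reversed = 10 − raw.
  item 3: 7
  item 4: 4
  item 6: 10 − 8 = 2
  item 8: 6
Sum = 7 + 4 + 2 + 6 = 19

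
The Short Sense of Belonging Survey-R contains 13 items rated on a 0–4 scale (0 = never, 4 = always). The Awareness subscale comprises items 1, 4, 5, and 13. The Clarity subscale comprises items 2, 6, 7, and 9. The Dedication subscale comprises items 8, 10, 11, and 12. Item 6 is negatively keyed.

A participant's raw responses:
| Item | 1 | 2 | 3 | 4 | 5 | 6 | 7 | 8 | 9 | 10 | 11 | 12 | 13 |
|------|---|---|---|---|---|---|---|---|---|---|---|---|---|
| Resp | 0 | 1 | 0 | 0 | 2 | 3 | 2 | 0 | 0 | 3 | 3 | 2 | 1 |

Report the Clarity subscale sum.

Clarity items: 2, 6, 7, 9.
Of these, item 6 is negatively keyed; on a 0–4 scale, reversed = 4 − raw.
  item 2: 1
  item 6: 4 − 3 = 1
  item 7: 2
  item 9: 0
Sum = 1 + 1 + 2 + 0 = 4

4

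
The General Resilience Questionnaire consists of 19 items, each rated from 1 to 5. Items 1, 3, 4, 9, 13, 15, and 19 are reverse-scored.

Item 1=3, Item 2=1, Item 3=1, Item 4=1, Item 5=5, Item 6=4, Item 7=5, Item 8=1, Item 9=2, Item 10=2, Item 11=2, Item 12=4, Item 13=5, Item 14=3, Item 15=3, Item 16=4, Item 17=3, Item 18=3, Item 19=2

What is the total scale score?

Apply reverse scoring (on a 1–5 scale, reversed = 6 − raw):
  item 1: 6 − 3 = 3
  item 3: 6 − 1 = 5
  item 4: 6 − 1 = 5
  item 9: 6 − 2 = 4
  item 13: 6 − 5 = 1
  item 15: 6 − 3 = 3
  item 19: 6 − 2 = 4
After reverse-coding: 3, 1, 5, 5, 5, 4, 5, 1, 4, 2, 2, 4, 1, 3, 3, 4, 3, 3, 4
Total = 3 + 1 + 5 + 5 + 5 + 4 + 5 + 1 + 4 + 2 + 2 + 4 + 1 + 3 + 3 + 4 + 3 + 3 + 4 = 62

62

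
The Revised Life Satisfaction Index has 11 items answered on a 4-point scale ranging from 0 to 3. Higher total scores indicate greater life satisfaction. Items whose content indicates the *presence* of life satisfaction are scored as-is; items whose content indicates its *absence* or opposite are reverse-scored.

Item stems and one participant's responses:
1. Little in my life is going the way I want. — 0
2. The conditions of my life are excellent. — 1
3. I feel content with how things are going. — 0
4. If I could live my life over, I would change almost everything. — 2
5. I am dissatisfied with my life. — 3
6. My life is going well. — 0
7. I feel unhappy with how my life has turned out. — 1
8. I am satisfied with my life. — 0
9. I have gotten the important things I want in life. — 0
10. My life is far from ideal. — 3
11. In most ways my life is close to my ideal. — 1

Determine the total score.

8

Items 1, 4, 5, 7, 10 describe the absence/opposite of life satisfaction → reverse-score.
reversed = (0+3) − raw = 3 − raw.
  item 1: 3 − 0 = 3
  item 2: 1
  item 3: 0
  item 4: 3 − 2 = 1
  item 5: 3 − 3 = 0
  item 6: 0
  item 7: 3 − 1 = 2
  item 8: 0
  item 9: 0
  item 10: 3 − 3 = 0
  item 11: 1
Total = 3 + 1 + 0 + 1 + 0 + 0 + 2 + 0 + 0 + 0 + 1 = 8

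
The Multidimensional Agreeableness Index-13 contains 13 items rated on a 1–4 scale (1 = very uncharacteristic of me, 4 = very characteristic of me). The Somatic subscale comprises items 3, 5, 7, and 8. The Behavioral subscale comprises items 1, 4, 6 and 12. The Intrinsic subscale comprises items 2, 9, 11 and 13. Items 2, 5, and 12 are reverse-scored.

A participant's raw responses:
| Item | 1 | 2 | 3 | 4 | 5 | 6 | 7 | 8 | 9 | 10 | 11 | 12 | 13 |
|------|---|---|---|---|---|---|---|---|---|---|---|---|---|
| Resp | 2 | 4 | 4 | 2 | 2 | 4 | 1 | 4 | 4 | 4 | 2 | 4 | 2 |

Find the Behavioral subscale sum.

Behavioral items: 1, 4, 6, 12.
Of these, item 12 is reverse-scored; on a 1–4 scale, reversed = 5 − raw.
  item 1: 2
  item 4: 2
  item 6: 4
  item 12: 5 − 4 = 1
Sum = 2 + 2 + 4 + 1 = 9

9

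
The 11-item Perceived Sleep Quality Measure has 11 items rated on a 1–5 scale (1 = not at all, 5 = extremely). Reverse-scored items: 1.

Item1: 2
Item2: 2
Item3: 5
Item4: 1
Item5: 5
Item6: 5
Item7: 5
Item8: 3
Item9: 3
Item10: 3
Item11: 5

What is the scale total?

41

Reversing item 1 with 6 − raw:
Total = (6−2) + 2 + 5 + 1 + 5 + 5 + 5 + 3 + 3 + 3 + 5
      = 4 + 2 + 5 + 1 + 5 + 5 + 5 + 3 + 3 + 3 + 5 = 41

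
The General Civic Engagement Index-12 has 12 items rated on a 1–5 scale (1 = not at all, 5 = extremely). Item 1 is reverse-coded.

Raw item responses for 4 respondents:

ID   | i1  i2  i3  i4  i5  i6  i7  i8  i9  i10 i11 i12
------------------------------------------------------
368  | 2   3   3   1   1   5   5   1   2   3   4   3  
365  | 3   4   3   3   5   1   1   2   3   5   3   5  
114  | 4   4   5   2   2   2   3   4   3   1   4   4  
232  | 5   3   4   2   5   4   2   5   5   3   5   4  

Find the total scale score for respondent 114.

36

Respondent 114 raw: 4, 4, 5, 2, 2, 2, 3, 4, 3, 1, 4, 4.
Reverse-coded (on a 1–5 scale, reversed = 6 − raw):
  item 1: 6 − 4 = 2
  item 2: 4
  item 3: 5
  item 4: 2
  item 5: 2
  item 6: 2
  item 7: 3
  item 8: 4
  item 9: 3
  item 10: 1
  item 11: 4
  item 12: 4
Sum = 2 + 4 + 5 + 2 + 2 + 2 + 3 + 4 + 3 + 1 + 4 + 4 = 36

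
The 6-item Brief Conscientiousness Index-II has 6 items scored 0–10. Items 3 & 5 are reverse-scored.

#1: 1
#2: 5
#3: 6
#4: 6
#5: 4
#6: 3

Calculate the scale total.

25

Apply reverse scoring (reverse-coded value = 10 − response):
  item 3: 10 − 6 = 4
  item 5: 10 − 4 = 6
After reverse-coding: 1, 5, 4, 6, 6, 3
Total = 1 + 5 + 4 + 6 + 6 + 3 = 25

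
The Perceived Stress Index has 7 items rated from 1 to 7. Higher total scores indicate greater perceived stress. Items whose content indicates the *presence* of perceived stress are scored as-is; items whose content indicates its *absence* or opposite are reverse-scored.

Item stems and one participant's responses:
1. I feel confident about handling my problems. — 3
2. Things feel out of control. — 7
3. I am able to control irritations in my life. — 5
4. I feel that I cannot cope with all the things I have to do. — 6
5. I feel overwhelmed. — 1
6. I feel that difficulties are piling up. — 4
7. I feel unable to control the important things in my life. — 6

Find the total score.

Items 1, 3 describe the absence/opposite of perceived stress → reverse-score.
on a 1–7 scale, reversed = 8 − raw.
  item 1: 8 − 3 = 5
  item 2: 7
  item 3: 8 − 5 = 3
  item 4: 6
  item 5: 1
  item 6: 4
  item 7: 6
Total = 5 + 7 + 3 + 6 + 1 + 4 + 6 = 32

32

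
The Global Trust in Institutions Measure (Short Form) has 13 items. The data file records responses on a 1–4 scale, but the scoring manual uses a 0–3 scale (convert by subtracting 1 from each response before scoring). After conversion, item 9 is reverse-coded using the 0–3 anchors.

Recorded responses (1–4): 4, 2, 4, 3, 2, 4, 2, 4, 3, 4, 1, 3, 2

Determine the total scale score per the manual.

Convert to 0–3: 3, 1, 3, 2, 1, 3, 1, 3, 2, 3, 0, 2, 1
Reverse-coded (on a 0–3 scale, reversed = 3 − raw):
  item 9: 3 − 2 = 1
Scored: 3, 1, 3, 2, 1, 3, 1, 3, 1, 3, 0, 2, 1
Total = 24

24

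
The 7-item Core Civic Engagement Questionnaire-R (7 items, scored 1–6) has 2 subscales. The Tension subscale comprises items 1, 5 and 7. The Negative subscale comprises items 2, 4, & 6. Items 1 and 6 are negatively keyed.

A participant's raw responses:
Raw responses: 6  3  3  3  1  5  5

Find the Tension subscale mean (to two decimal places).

Tension items: 1, 5, 7.
Of these, item 1 is negatively keyed; reverse-coded value = 7 − response.
  item 1: 7 − 6 = 1
  item 5: 1
  item 7: 5
Sum = 1 + 1 + 5 = 7
Mean = 7 / 3 = 2.33

2.33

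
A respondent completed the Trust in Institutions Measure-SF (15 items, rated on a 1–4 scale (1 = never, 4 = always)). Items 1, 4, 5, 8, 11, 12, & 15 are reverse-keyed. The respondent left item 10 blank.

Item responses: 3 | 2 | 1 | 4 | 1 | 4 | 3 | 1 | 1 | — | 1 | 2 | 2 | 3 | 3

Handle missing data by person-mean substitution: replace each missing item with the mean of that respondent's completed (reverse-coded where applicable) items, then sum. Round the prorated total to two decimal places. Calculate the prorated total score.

Reverse-coded (reverse-coded value = 5 − response):
  item 1: 5 − 3 = 2
  item 4: 5 − 4 = 1
  item 5: 5 − 1 = 4
  item 8: 5 − 1 = 4
  item 11: 5 − 1 = 4
  item 12: 5 − 2 = 3
  item 15: 5 − 3 = 2
Completed scored items (14 of 15): 2, 2, 1, 1, 4, 4, 3, 4, 1, 4, 3, 2, 3, 2; sum = 36.
Person mean = 36 / 14 ≈ 2.5714
Prorated total = (36 / 14) × 15 = 38.57 (to 2 dp)

38.57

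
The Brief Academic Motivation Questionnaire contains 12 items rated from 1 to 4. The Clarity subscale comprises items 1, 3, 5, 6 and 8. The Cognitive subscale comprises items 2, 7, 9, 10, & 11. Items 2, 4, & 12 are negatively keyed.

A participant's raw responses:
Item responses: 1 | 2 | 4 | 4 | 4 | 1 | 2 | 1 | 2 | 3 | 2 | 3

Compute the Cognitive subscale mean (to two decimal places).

Cognitive items: 2, 7, 9, 10, 11.
Of these, item 2 is negatively keyed; on a 1–4 scale, reversed = 5 − raw.
  item 2: 5 − 2 = 3
  item 7: 2
  item 9: 2
  item 10: 3
  item 11: 2
Sum = 3 + 2 + 2 + 3 + 2 = 12
Mean = 12 / 5 = 2.40

2.40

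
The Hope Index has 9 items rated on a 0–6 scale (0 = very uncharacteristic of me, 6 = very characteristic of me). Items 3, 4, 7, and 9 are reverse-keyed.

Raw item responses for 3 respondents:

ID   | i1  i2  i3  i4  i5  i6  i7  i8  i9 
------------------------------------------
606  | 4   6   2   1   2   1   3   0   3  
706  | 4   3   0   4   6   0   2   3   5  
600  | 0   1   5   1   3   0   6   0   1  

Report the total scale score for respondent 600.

15

Respondent 600 raw: 0, 1, 5, 1, 3, 0, 6, 0, 1.
Reverse-coded (on a 0–6 scale, reversed = 6 − raw):
  item 1: 0
  item 2: 1
  item 3: 6 − 5 = 1
  item 4: 6 − 1 = 5
  item 5: 3
  item 6: 0
  item 7: 6 − 6 = 0
  item 8: 0
  item 9: 6 − 1 = 5
Sum = 0 + 1 + 1 + 5 + 3 + 0 + 0 + 0 + 5 = 15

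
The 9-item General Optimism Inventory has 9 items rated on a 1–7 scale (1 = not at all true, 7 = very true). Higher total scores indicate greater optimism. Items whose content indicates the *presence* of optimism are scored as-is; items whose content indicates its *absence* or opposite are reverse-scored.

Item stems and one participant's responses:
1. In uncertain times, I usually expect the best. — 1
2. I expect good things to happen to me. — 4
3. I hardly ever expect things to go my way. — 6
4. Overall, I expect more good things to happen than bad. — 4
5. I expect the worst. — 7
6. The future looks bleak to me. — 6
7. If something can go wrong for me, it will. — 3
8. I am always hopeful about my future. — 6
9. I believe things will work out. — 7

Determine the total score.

32

Items 3, 5, 6, 7 describe the absence/opposite of optimism → reverse-score.
reverse-coded value = 8 − response.
  item 1: 1
  item 2: 4
  item 3: 8 − 6 = 2
  item 4: 4
  item 5: 8 − 7 = 1
  item 6: 8 − 6 = 2
  item 7: 8 − 3 = 5
  item 8: 6
  item 9: 7
Total = 1 + 4 + 2 + 4 + 1 + 2 + 5 + 6 + 7 = 32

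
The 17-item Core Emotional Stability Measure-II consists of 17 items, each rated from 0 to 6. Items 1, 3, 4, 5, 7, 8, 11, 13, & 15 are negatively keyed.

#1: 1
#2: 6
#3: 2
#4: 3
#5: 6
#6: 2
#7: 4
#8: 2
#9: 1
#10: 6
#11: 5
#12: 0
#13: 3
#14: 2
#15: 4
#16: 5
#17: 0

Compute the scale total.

Reverse-coded items (reverse-coded value = 6 − response):
  item 1: 6 − 1 = 5
  item 3: 6 − 2 = 4
  item 4: 6 − 3 = 3
  item 5: 6 − 6 = 0
  item 7: 6 − 4 = 2
  item 8: 6 − 2 = 4
  item 11: 6 − 5 = 1
  item 13: 6 − 3 = 3
  item 15: 6 − 4 = 2
After reverse-coding: 5, 6, 4, 3, 0, 2, 2, 4, 1, 6, 1, 0, 3, 2, 2, 5, 0
Total = 5 + 6 + 4 + 3 + 0 + 2 + 2 + 4 + 1 + 6 + 1 + 0 + 3 + 2 + 2 + 5 + 0 = 46

46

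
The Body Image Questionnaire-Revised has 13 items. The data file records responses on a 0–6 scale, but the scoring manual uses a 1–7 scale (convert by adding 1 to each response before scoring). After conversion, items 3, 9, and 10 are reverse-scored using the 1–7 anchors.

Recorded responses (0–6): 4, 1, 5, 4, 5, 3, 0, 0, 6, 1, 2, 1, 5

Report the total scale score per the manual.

44

Convert to 1–7: 5, 2, 6, 5, 6, 4, 1, 1, 7, 2, 3, 2, 6
Reverse-coded (reversed = (1+7) − raw = 8 − raw):
  item 3: 8 − 6 = 2
  item 9: 8 − 7 = 1
  item 10: 8 − 2 = 6
Scored: 5, 2, 2, 5, 6, 4, 1, 1, 1, 6, 3, 2, 6
Total = 44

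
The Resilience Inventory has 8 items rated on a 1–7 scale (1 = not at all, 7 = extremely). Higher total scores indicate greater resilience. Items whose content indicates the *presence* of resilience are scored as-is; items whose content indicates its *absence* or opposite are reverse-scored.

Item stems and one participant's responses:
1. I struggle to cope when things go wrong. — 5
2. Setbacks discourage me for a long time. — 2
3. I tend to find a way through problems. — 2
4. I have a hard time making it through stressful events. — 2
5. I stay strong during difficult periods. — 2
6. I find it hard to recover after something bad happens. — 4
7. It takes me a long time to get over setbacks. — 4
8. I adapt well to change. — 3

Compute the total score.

Items 1, 2, 4, 6, 7 describe the absence/opposite of resilience → reverse-score.
on a 1–7 scale, reversed = 8 − raw.
  item 1: 8 − 5 = 3
  item 2: 8 − 2 = 6
  item 3: 2
  item 4: 8 − 2 = 6
  item 5: 2
  item 6: 8 − 4 = 4
  item 7: 8 − 4 = 4
  item 8: 3
Total = 3 + 6 + 2 + 6 + 2 + 4 + 4 + 3 = 30

30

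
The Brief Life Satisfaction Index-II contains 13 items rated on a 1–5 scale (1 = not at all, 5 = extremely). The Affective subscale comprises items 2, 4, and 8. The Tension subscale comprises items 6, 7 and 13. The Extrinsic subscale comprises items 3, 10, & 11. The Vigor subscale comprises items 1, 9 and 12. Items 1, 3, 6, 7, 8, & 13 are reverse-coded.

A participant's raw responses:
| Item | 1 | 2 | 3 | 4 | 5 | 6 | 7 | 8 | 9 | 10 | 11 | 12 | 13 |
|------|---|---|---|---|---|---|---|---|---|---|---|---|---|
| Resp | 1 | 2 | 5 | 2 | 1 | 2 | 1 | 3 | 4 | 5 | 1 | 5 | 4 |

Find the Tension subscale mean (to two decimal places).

Tension items: 6, 7, 13.
Of these, items 6, 7, and 13 are reverse-coded; reverse-coded value = 6 − response.
  item 6: 6 − 2 = 4
  item 7: 6 − 1 = 5
  item 13: 6 − 4 = 2
Sum = 4 + 5 + 2 = 11
Mean = 11 / 3 = 3.67

3.67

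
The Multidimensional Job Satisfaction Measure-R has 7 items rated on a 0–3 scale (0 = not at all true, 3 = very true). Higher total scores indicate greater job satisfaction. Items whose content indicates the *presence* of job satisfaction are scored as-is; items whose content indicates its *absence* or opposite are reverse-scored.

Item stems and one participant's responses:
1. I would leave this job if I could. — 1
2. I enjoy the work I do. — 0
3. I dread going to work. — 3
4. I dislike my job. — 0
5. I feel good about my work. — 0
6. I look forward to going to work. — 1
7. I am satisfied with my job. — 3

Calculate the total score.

9

Items 1, 3, 4 describe the absence/opposite of job satisfaction → reverse-score.
reverse-coded value = 3 − response.
  item 1: 3 − 1 = 2
  item 2: 0
  item 3: 3 − 3 = 0
  item 4: 3 − 0 = 3
  item 5: 0
  item 6: 1
  item 7: 3
Total = 2 + 0 + 0 + 3 + 0 + 1 + 3 = 9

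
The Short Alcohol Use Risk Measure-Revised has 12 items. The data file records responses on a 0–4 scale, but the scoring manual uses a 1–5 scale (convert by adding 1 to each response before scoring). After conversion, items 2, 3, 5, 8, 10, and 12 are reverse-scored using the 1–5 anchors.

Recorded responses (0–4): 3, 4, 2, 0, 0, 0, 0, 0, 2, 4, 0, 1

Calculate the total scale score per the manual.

30

Convert to 1–5: 4, 5, 3, 1, 1, 1, 1, 1, 3, 5, 1, 2
Reverse-coded (reverse-coded value = 6 − response):
  item 2: 6 − 5 = 1
  item 3: 6 − 3 = 3
  item 5: 6 − 1 = 5
  item 8: 6 − 1 = 5
  item 10: 6 − 5 = 1
  item 12: 6 − 2 = 4
Scored: 4, 1, 3, 1, 5, 1, 1, 5, 3, 1, 1, 4
Total = 30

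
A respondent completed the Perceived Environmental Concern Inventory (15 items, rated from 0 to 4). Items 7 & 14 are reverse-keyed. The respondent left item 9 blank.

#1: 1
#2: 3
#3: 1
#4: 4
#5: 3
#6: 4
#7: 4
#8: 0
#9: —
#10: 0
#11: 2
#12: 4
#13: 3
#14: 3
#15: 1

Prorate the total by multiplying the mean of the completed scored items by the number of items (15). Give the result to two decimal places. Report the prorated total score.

Reverse-coded (reverse-coded value = 4 − response):
  item 7: 4 − 4 = 0
  item 14: 4 − 3 = 1
Completed scored items (14 of 15): 1, 3, 1, 4, 3, 4, 0, 0, 0, 2, 4, 3, 1, 1; sum = 27.
Person mean = 27 / 14 ≈ 1.9286
Prorated total = (27 / 14) × 15 = 28.93 (to 2 dp)

28.93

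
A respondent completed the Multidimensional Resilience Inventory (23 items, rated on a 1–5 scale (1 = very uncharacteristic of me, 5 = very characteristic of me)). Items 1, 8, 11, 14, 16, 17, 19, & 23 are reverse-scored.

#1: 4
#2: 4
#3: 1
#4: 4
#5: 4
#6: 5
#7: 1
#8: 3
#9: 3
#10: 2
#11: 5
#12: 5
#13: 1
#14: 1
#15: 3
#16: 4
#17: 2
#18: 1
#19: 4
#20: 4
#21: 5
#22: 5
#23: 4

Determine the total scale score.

69

Raw sum = 75. Reverse-scored items: 1, 8, 11, 14, 16, 17, 19, 23; their raw sum = 27.
Each reversal replaces raw with 6 − raw, changing the total by 6 − 2·raw per item.
Total = 75 + 8·6 − 2·27 = 75 + 48 − 54 = 69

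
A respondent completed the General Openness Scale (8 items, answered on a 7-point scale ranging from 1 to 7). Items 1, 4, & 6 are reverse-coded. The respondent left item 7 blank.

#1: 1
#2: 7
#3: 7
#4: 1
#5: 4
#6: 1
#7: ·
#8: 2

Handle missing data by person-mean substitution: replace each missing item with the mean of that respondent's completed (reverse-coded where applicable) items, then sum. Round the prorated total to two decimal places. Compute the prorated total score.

Reverse-coded (reversed = (1+7) − raw = 8 − raw):
  item 1: 8 − 1 = 7
  item 4: 8 − 1 = 7
  item 6: 8 − 1 = 7
Completed scored items (7 of 8): 7, 7, 7, 7, 4, 7, 2; sum = 41.
Person mean = 41 / 7 ≈ 5.8571
Prorated total = (41 / 7) × 8 = 46.86 (to 2 dp)

46.86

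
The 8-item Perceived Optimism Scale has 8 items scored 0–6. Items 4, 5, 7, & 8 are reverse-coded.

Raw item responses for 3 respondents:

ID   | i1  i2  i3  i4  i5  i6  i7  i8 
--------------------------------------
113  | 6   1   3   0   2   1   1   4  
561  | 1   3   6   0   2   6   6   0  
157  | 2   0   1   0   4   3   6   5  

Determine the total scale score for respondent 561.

Respondent 561 raw: 1, 3, 6, 0, 2, 6, 6, 0.
Reverse-coded (reverse-coded value = 6 − response):
  item 1: 1
  item 2: 3
  item 3: 6
  item 4: 6 − 0 = 6
  item 5: 6 − 2 = 4
  item 6: 6
  item 7: 6 − 6 = 0
  item 8: 6 − 0 = 6
Sum = 1 + 3 + 6 + 6 + 4 + 6 + 0 + 6 = 32

32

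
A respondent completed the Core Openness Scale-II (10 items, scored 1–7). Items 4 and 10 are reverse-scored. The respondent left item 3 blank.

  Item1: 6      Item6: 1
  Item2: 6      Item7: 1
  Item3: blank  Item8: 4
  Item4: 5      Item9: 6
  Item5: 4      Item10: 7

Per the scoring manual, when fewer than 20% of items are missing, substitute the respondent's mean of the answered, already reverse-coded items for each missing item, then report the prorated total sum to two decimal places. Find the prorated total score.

35.56

Reverse-coded (reverse-coded value = 8 − response):
  item 4: 8 − 5 = 3
  item 10: 8 − 7 = 1
Completed scored items (9 of 10): 6, 6, 3, 4, 1, 1, 4, 6, 1; sum = 32.
Person mean = 32 / 9 ≈ 3.5556
Prorated total = (32 / 9) × 10 = 35.56 (to 2 dp)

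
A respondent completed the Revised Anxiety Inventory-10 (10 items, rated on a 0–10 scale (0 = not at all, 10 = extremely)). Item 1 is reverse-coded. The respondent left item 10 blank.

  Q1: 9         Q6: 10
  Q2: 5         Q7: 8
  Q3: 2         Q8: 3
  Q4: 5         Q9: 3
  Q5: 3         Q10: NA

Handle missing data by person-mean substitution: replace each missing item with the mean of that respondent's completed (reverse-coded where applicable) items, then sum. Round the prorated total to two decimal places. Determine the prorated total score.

44.44

Reverse-coded (reverse-coded value = 10 − response):
  item 1: 10 − 9 = 1
Completed scored items (9 of 10): 1, 5, 2, 5, 3, 10, 8, 3, 3; sum = 40.
Person mean = 40 / 9 ≈ 4.4444
Prorated total = (40 / 9) × 10 = 44.44 (to 2 dp)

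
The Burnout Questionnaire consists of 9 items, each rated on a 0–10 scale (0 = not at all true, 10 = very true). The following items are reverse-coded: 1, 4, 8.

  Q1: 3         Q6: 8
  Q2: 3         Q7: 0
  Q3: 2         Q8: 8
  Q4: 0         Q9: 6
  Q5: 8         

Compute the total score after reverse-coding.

46

Apply reverse scoring (on a 0–10 scale, reversed = 10 − raw):
  item 1: 10 − 3 = 7
  item 4: 10 − 0 = 10
  item 8: 10 − 8 = 2
Scored items: 7, 3, 2, 10, 8, 8, 0, 2, 6
Total = 7 + 3 + 2 + 10 + 8 + 8 + 0 + 2 + 6 = 46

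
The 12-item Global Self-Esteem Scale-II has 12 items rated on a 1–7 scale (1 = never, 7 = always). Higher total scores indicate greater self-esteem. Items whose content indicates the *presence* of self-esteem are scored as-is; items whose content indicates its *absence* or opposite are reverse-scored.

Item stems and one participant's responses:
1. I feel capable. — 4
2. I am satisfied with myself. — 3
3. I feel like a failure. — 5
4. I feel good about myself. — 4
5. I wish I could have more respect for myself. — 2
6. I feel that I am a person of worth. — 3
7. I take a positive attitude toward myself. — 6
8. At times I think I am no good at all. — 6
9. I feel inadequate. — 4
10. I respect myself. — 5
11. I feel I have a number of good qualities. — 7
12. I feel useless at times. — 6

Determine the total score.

Items 3, 5, 8, 9, 12 describe the absence/opposite of self-esteem → reverse-score.
reverse-coded value = 8 − response.
  item 1: 4
  item 2: 3
  item 3: 8 − 5 = 3
  item 4: 4
  item 5: 8 − 2 = 6
  item 6: 3
  item 7: 6
  item 8: 8 − 6 = 2
  item 9: 8 − 4 = 4
  item 10: 5
  item 11: 7
  item 12: 8 − 6 = 2
Total = 4 + 3 + 3 + 4 + 6 + 3 + 6 + 2 + 4 + 5 + 7 + 2 = 49

49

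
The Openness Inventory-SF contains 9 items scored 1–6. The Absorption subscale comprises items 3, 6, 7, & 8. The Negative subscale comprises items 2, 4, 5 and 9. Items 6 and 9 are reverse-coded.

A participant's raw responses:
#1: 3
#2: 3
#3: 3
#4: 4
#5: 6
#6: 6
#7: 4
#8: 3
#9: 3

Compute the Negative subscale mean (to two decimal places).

Negative items: 2, 4, 5, 9.
Of these, item 9 is reverse-coded; reversed = (1+6) − raw = 7 − raw.
  item 2: 3
  item 4: 4
  item 5: 6
  item 9: 7 − 3 = 4
Sum = 3 + 4 + 6 + 4 = 17
Mean = 17 / 4 = 4.25

4.25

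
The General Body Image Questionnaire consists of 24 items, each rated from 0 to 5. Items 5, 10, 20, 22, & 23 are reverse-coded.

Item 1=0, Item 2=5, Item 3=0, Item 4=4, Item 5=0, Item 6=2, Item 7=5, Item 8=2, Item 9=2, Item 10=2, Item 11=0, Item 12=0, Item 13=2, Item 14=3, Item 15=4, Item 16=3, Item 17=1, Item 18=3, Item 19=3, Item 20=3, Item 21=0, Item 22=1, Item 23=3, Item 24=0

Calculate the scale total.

55

Apply reverse scoring (on a 0–5 scale, reversed = 5 − raw):
  item 5: 5 − 0 = 5
  item 10: 5 − 2 = 3
  item 20: 5 − 3 = 2
  item 22: 5 − 1 = 4
  item 23: 5 − 3 = 2
Scored responses: 0, 5, 0, 4, 5, 2, 5, 2, 2, 3, 0, 0, 2, 3, 4, 3, 1, 3, 3, 2, 0, 4, 2, 0
Total = 0 + 5 + 0 + 4 + 5 + 2 + 5 + 2 + 2 + 3 + 0 + 0 + 2 + 3 + 4 + 3 + 1 + 3 + 3 + 2 + 0 + 4 + 2 + 0 = 55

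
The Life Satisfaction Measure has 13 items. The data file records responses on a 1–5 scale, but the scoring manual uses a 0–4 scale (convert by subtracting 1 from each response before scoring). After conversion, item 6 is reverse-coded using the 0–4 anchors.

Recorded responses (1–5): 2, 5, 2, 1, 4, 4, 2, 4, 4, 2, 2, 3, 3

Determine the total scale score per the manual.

23

Convert to 0–4: 1, 4, 1, 0, 3, 3, 1, 3, 3, 1, 1, 2, 2
Reverse-coded (on a 0–4 scale, reversed = 4 − raw):
  item 6: 4 − 3 = 1
Scored: 1, 4, 1, 0, 3, 1, 1, 3, 3, 1, 1, 2, 2
Total = 23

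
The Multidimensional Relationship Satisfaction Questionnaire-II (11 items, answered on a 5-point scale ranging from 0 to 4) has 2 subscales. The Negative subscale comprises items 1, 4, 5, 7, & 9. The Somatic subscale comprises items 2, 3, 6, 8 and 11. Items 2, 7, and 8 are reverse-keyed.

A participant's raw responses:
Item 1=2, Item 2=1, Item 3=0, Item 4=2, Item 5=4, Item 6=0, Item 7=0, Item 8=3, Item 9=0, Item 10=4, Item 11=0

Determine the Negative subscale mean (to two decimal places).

Negative items: 1, 4, 5, 7, 9.
Of these, item 7 is reverse-keyed; reverse-coded value = 4 − response.
  item 1: 2
  item 4: 2
  item 5: 4
  item 7: 4 − 0 = 4
  item 9: 0
Sum = 2 + 2 + 4 + 4 + 0 = 12
Mean = 12 / 5 = 2.40

2.40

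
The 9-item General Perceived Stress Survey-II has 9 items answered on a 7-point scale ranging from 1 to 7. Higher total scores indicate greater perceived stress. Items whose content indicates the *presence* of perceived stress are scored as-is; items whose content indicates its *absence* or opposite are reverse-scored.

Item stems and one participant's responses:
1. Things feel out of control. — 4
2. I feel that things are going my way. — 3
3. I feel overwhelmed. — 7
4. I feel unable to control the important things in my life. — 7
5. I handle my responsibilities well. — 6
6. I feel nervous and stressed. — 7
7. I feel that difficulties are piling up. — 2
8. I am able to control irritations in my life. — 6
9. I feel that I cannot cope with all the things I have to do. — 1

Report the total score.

Items 2, 5, 8 describe the absence/opposite of perceived stress → reverse-score.
reversed = (1+7) − raw = 8 − raw.
  item 1: 4
  item 2: 8 − 3 = 5
  item 3: 7
  item 4: 7
  item 5: 8 − 6 = 2
  item 6: 7
  item 7: 2
  item 8: 8 − 6 = 2
  item 9: 1
Total = 4 + 5 + 7 + 7 + 2 + 7 + 2 + 2 + 1 = 37

37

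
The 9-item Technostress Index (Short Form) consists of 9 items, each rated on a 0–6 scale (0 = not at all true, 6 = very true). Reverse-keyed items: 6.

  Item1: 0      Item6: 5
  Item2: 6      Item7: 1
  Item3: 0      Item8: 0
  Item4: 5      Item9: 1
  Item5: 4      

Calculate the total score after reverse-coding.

Reversing item 6 with 6 − raw:
Total = 0 + 6 + 0 + 5 + 4 + (6−5) + 1 + 0 + 1
      = 0 + 6 + 0 + 5 + 4 + 1 + 1 + 0 + 1 = 18

18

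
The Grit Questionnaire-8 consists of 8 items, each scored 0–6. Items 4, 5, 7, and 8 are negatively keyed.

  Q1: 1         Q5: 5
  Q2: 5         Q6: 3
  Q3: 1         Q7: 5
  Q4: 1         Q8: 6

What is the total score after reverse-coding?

17

Apply reverse scoring (on a 0–6 scale, reversed = 6 − raw):
  item 4: 6 − 1 = 5
  item 5: 6 − 5 = 1
  item 7: 6 − 5 = 1
  item 8: 6 − 6 = 0
After reverse-coding: 1, 5, 1, 5, 1, 3, 1, 0
Total = 1 + 5 + 1 + 5 + 1 + 3 + 1 + 0 = 17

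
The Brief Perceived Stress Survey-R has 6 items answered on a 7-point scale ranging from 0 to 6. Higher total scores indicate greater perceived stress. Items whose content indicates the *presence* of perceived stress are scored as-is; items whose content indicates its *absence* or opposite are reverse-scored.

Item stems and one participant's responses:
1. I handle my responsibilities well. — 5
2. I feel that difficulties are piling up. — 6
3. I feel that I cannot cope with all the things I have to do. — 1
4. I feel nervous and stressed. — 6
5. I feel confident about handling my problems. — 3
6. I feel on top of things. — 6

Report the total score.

17

Items 1, 5, 6 describe the absence/opposite of perceived stress → reverse-score.
reverse-coded value = 6 − response.
  item 1: 6 − 5 = 1
  item 2: 6
  item 3: 1
  item 4: 6
  item 5: 6 − 3 = 3
  item 6: 6 − 6 = 0
Total = 1 + 6 + 1 + 6 + 3 + 0 = 17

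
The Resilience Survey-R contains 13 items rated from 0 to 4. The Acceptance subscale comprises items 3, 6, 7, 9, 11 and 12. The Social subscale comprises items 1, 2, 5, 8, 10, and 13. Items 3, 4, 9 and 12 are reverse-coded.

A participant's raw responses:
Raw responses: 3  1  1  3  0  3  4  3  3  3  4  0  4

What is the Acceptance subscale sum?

19

Acceptance items: 3, 6, 7, 9, 11, 12.
Of these, items 3, 9, and 12 are reverse-coded; reverse-coded value = 4 − response.
  item 3: 4 − 1 = 3
  item 6: 3
  item 7: 4
  item 9: 4 − 3 = 1
  item 11: 4
  item 12: 4 − 0 = 4
Sum = 3 + 3 + 4 + 1 + 4 + 4 = 19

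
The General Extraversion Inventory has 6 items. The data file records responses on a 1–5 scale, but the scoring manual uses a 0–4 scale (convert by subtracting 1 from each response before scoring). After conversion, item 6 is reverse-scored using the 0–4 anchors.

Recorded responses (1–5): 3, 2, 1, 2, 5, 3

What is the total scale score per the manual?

Convert to 0–4: 2, 1, 0, 1, 4, 2
Reverse-coded (reversed = (0+4) − raw = 4 − raw):
  item 6: 4 − 2 = 2
Scored: 2, 1, 0, 1, 4, 2
Total = 10

10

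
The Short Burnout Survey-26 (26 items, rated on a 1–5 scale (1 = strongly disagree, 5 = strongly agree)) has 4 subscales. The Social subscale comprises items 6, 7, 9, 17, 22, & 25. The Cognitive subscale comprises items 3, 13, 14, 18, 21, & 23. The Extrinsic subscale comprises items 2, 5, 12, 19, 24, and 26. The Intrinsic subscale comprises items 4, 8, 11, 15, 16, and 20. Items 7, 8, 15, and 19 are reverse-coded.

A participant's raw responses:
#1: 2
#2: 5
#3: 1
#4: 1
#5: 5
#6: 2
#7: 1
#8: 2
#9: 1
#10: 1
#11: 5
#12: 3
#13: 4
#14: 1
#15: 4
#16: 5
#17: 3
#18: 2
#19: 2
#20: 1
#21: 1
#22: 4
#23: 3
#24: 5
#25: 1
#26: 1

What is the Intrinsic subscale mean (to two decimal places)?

3.00

Intrinsic items: 4, 8, 11, 15, 16, 20.
Of these, items 8 and 15 are reverse-coded; reverse-coded value = 6 − response.
  item 4: 1
  item 8: 6 − 2 = 4
  item 11: 5
  item 15: 6 − 4 = 2
  item 16: 5
  item 20: 1
Sum = 1 + 4 + 5 + 2 + 5 + 1 = 18
Mean = 18 / 6 = 3.00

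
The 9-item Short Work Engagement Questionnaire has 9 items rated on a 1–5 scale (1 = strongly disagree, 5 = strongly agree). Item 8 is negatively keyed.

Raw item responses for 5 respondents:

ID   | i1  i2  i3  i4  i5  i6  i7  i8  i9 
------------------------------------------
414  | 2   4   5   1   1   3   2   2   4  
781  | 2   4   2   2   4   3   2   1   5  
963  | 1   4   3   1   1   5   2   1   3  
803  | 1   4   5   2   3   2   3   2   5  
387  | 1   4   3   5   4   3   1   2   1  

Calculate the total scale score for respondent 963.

Respondent 963 raw: 1, 4, 3, 1, 1, 5, 2, 1, 3.
Reverse-coded (reverse-coded value = 6 − response):
  item 1: 1
  item 2: 4
  item 3: 3
  item 4: 1
  item 5: 1
  item 6: 5
  item 7: 2
  item 8: 6 − 1 = 5
  item 9: 3
Sum = 1 + 4 + 3 + 1 + 1 + 5 + 2 + 5 + 3 = 25

25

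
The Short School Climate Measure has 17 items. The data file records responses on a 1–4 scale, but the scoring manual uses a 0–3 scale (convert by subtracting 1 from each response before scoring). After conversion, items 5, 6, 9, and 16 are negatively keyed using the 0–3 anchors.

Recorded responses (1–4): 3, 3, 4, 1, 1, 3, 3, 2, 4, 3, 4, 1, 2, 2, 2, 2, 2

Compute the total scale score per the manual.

25

Convert to 0–3: 2, 2, 3, 0, 0, 2, 2, 1, 3, 2, 3, 0, 1, 1, 1, 1, 1
Reverse-coded (reversed = (0+3) − raw = 3 − raw):
  item 5: 3 − 0 = 3
  item 6: 3 − 2 = 1
  item 9: 3 − 3 = 0
  item 16: 3 − 1 = 2
Scored: 2, 2, 3, 0, 3, 1, 2, 1, 0, 2, 3, 0, 1, 1, 1, 2, 1
Total = 25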